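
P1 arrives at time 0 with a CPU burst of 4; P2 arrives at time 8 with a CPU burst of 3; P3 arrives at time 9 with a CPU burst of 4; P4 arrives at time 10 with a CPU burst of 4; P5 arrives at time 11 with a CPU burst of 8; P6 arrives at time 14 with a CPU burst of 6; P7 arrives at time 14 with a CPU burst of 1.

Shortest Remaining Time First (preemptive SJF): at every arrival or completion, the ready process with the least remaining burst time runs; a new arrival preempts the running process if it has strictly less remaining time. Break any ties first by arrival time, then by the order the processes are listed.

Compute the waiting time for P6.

6

Gantt: | P1 0-4 | idle 4-8 | P2 8-11 | P3 11-15 | P7 15-16 | P4 16-20 | P6 20-26 | P5 26-34 |
Completion: P1=4  P2=11  P3=15  P4=20  P5=34  P6=26  P7=16
Waiting(P6) = turnaround − burst = 12 − 6 = 6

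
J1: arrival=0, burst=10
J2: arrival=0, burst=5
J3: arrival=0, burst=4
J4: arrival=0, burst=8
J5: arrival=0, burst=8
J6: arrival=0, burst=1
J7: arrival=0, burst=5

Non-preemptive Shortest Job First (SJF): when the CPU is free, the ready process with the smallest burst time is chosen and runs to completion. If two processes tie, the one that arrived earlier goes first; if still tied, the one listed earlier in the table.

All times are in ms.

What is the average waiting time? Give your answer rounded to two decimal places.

12.14

Timeline: | J6 0-1 | J3 1-5 | J2 5-10 | J7 10-15 | J4 15-23 | J5 23-31 | J1 31-41 |
Completion: J1=41  J2=10  J3=5  J4=23  J5=31  J6=1  J7=15
Waiting times: J1=31, J2=5, J3=1, J4=15, J5=23, J6=0, J7=10
Average waiting = (31+5+1+15+23+0+10) / 7 = 85/7 = 12.14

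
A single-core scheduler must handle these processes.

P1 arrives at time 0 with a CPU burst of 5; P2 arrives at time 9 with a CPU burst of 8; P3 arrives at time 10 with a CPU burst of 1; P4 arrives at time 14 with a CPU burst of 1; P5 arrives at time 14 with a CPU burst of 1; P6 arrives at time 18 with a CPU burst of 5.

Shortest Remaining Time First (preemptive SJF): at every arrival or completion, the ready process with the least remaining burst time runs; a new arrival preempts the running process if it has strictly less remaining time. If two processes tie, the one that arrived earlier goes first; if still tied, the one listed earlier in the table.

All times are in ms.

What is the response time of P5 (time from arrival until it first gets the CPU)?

1

Timeline: | P1 0-5 | idle 5-9 | P2 9-10 | P3 10-11 | P2 11-14 | P4 14-15 | P5 15-16 | P2 16-20 | P6 20-25 |
Completion: P1=5  P2=20  P3=11  P4=15  P5=16  P6=25
Response(P5) = first start − arrival = 15 − 14 = 1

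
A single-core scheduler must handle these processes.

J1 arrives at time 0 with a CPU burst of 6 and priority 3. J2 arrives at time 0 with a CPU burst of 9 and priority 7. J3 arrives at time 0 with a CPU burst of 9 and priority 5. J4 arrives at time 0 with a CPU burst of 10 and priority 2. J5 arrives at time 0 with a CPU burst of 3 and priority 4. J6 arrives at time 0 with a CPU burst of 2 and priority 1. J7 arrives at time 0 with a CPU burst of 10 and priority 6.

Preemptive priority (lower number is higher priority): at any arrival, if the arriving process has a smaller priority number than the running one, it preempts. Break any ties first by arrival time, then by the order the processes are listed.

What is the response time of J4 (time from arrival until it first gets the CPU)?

Gantt: | J6 0-2 | J4 2-12 | J1 12-18 | J5 18-21 | J3 21-30 | J7 30-40 | J2 40-49 |
Completion: J1=18  J2=49  J3=30  J4=12  J5=21  J6=2  J7=40
Turnaround (C−A): J1=18  J2=49  J3=30  J4=12  J5=21  J6=2  J7=40
Response(J4) = first start − arrival = 2 − 0 = 2

2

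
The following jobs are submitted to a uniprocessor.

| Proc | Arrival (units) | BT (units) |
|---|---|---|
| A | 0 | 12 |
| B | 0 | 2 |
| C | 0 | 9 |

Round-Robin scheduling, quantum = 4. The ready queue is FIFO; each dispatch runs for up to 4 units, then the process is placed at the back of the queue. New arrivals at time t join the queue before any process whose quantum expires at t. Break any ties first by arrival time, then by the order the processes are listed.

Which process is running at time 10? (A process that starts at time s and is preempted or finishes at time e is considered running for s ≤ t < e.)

Schedule: | A 0-4 | B 4-6 | C 6-10 | A 10-14 | C 14-18 | A 18-22 | C 22-23 |
Completion: A=22  B=6  C=23
Turnaround (C−A): A=22  B=6  C=23

A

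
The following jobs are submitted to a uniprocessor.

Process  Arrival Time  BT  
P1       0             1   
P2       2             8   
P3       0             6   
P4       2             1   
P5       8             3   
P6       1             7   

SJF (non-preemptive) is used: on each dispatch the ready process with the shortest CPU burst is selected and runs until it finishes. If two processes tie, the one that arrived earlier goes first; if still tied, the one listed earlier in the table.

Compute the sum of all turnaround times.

Gantt: | P1 0-1 | P3 1-7 | P4 7-8 | P5 8-11 | P6 11-18 | P2 18-26 |
Completion: P1=1  P2=26  P3=7  P4=8  P5=11  P6=18
Turnaround = completion − arrival: P1=1, P2=24, P3=7, P4=6, P5=3, P6=17
Total turnaround = 1 + 24 + 7 + 6 + 3 + 17 = 58

58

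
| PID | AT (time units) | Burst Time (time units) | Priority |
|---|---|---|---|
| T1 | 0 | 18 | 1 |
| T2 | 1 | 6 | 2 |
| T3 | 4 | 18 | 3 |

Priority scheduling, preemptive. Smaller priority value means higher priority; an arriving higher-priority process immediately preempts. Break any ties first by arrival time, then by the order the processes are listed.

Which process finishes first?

T1

Schedule: | T1 0-18 | T2 18-24 | T3 24-42 |
Completion: T1=18  T2=24  T3=42
Turnaround (C−A): T1=18  T2=23  T3=38
Finish order: T1 → T2 → T3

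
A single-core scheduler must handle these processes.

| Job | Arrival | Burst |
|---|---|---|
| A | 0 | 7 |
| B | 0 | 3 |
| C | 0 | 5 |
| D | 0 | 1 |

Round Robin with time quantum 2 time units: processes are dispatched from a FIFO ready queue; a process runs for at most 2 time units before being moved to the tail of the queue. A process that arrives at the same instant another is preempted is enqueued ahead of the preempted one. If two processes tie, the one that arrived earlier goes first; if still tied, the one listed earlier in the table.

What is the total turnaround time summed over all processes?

48

Timeline: | A 0-2 | B 2-4 | C 4-6 | D 6-7 | A 7-9 | B 9-10 | C 10-12 | A 12-14 | C 14-15 | A 15-16 |
Completion: A=16  B=10  C=15  D=7
Turnaround (C−A): A=16  B=10  C=15  D=7
Turnaround = completion − arrival: A=16, B=10, C=15, D=7
Total turnaround = 16 + 10 + 15 + 7 = 48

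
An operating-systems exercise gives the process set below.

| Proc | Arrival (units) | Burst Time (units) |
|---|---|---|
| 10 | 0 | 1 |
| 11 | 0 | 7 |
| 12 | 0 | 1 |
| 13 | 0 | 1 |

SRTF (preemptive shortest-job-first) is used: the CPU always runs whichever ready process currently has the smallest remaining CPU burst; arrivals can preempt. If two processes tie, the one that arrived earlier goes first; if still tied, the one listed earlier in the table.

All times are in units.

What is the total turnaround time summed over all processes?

Schedule: | 10 0-1 | 12 1-2 | 13 2-3 | 11 3-10 |
Completion: 10=1  11=10  12=2  13=3
Turnaround (C−A): 10=1  11=10  12=2  13=3
Turnaround = completion − arrival: 10=1, 11=10, 12=2, 13=3
Total turnaround = 1 + 10 + 2 + 3 = 16

16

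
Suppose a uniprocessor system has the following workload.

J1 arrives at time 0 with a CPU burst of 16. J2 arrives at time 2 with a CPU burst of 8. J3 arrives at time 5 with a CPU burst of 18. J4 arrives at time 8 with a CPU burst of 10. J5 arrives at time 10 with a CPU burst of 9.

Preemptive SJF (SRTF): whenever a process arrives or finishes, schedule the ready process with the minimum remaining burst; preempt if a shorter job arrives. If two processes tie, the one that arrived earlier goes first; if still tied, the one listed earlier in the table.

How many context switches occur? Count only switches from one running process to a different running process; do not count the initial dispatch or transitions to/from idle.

5

Timeline: | J1 0-2 | J2 2-10 | J5 10-19 | J4 19-29 | J1 29-43 | J3 43-61 |
Completion: J1=43  J2=10  J3=61  J4=29  J5=19
Turnaround (C−A): J1=43  J2=8  J3=56  J4=21  J5=9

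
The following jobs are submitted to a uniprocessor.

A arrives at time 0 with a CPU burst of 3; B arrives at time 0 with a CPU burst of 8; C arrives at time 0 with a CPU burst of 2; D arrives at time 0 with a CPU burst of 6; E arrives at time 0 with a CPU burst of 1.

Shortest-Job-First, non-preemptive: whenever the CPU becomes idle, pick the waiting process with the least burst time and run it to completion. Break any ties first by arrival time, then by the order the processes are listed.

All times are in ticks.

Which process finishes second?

C

Timeline: | E 0-1 | C 1-3 | A 3-6 | D 6-12 | B 12-20 |
Completion: A=6  B=20  C=3  D=12  E=1
Turnaround (C−A): A=6  B=20  C=3  D=12  E=1
Finish order: E → C → A → D → B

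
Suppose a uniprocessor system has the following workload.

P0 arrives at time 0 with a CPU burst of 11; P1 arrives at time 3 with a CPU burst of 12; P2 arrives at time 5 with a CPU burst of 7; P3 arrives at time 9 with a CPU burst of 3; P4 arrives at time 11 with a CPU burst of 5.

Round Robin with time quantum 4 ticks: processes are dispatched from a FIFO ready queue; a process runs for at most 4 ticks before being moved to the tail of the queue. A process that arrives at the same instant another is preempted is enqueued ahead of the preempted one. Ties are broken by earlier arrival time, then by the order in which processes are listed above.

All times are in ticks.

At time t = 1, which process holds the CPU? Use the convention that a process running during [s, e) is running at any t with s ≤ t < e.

P0

Schedule: | P0 0-4 | P1 4-8 | P0 8-12 | P2 12-16 | P1 16-20 | P3 20-23 | P4 23-27 | P0 27-30 | P2 30-33 | P1 33-37 | P4 37-38 |
Completion: P0=30  P1=37  P2=33  P3=23  P4=38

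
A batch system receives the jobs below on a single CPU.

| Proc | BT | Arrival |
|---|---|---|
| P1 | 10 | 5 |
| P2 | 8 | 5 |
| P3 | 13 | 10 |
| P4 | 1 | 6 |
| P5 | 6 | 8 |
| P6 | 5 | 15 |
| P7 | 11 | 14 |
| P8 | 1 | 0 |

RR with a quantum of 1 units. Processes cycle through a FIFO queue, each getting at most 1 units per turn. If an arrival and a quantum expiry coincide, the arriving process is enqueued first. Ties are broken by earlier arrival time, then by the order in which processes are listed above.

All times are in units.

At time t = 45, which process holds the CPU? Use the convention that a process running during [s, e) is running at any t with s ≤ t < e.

P3

Gantt: | P8 0-1 | idle 1-5 | P1 5-6 | P2 6-7 | P4 7-8 | P1 8-9 | P2 9-10 | P5 10-11 | P1 11-12 | P3 12-13 | P2 13-14 | P5 14-15 | P1 15-16 | P3 16-17 | P7 17-18 | P2 18-19 | P6 19-20 | P5 20-21 | P1 21-22 | P3 22-23 | P7 23-24 | P2 24-25 | P6 25-26 | P5 26-27 | P1 27-28 | P3 28-29 | P7 29-30 | P2 30-31 | P6 31-32 | P5 32-33 | P1 33-34 | P3 34-35 | P7 35-36 | P2 36-37 | P6 37-38 | P5 38-39 | P1 39-40 | P3 40-41 | P7 41-42 | P2 42-43 | P6 43-44 | P1 44-45 | P3 45-46 | P7 46-47 | P1 47-48 | P3 48-49 | P7 49-50 | P3 50-51 | P7 51-52 | P3 52-53 | P7 53-54 | P3 54-55 | P7 55-56 | P3 56-57 | P7 57-58 | P3 58-59 |
Completion: P1=48  P2=43  P3=59  P4=8  P5=39  P6=44  P7=58  P8=1
Turnaround (C−A): P1=43  P2=38  P3=49  P4=2  P5=31  P6=29  P7=44  P8=1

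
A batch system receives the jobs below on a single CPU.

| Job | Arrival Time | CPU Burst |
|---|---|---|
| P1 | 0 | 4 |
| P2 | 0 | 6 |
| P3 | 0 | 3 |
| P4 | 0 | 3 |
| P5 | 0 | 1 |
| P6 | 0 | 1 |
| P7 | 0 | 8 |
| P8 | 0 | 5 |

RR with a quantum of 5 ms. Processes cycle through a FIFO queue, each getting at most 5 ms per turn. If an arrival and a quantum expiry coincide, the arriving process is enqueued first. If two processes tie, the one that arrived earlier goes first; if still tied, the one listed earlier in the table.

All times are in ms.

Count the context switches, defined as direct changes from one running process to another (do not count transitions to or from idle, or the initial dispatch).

Timeline: | P1 0-4 | P2 4-9 | P3 9-12 | P4 12-15 | P5 15-16 | P6 16-17 | P7 17-22 | P8 22-27 | P2 27-28 | P7 28-31 |
Completion: P1=4  P2=28  P3=12  P4=15  P5=16  P6=17  P7=31  P8=27

9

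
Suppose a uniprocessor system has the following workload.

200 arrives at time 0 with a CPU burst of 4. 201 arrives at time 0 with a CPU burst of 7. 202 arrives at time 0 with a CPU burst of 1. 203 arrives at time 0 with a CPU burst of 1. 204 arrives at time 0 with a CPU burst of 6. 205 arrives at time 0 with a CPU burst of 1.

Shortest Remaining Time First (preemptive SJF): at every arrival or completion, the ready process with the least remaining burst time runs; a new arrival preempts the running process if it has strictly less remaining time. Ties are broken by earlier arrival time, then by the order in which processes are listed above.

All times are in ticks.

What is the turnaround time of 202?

Gantt: | 202 0-1 | 203 1-2 | 205 2-3 | 200 3-7 | 204 7-13 | 201 13-20 |
Completion: 200=7  201=20  202=1  203=2  204=13  205=3
Turnaround (C−A): 200=7  201=20  202=1  203=2  204=13  205=3
Turnaround(202) = completion − arrival = 1 − 0 = 1

1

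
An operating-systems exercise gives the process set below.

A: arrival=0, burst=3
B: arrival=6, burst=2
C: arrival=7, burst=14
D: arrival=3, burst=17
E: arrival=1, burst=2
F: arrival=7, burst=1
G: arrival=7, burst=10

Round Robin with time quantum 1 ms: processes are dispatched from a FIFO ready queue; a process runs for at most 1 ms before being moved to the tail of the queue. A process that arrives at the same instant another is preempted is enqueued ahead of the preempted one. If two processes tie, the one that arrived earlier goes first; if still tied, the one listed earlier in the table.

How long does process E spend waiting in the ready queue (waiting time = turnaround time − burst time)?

1

Schedule: | A 0-1 | E 1-2 | A 2-3 | E 3-4 | D 4-5 | A 5-6 | D 6-7 | B 7-8 | C 8-9 | F 9-10 | G 10-11 | D 11-12 | B 12-13 | C 13-14 | G 14-15 | D 15-16 | C 16-17 | G 17-18 | D 18-19 | C 19-20 | G 20-21 | D 21-22 | C 22-23 | G 23-24 | D 24-25 | C 25-26 | G 26-27 | D 27-28 | C 28-29 | G 29-30 | D 30-31 | C 31-32 | G 32-33 | D 33-34 | C 34-35 | G 35-36 | D 36-37 | C 37-38 | G 38-39 | D 39-40 | C 40-41 | D 41-42 | C 42-43 | D 43-44 | C 44-45 | D 45-46 | C 46-47 | D 47-49 |
Completion: A=6  B=13  C=47  D=49  E=4  F=10  G=39
Waiting(E) = turnaround − burst = 3 − 2 = 1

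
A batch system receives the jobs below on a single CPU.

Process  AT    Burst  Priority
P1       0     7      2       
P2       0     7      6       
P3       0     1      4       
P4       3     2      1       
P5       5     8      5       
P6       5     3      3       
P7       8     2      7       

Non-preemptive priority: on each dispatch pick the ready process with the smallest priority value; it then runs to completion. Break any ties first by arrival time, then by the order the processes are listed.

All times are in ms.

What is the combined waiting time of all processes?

69

Gantt: | P1 0-7 | P4 7-9 | P6 9-12 | P3 12-13 | P5 13-21 | P2 21-28 | P7 28-30 |
Completion: P1=7  P2=28  P3=13  P4=9  P5=21  P6=12  P7=30
Turnaround (C−A): P1=7  P2=28  P3=13  P4=6  P5=16  P6=7  P7=22
Waiting = turnaround − burst: P1=0, P2=21, P3=12, P4=4, P5=8, P6=4, P7=20
Total waiting = 0 + 21 + 12 + 4 + 8 + 4 + 20 = 69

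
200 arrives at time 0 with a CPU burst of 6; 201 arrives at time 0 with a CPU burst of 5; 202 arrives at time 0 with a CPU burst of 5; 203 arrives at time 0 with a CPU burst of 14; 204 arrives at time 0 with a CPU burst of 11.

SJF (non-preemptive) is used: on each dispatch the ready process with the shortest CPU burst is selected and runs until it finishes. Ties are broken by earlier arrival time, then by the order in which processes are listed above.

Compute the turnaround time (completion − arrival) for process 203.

Schedule: | 201 0-5 | 202 5-10 | 200 10-16 | 204 16-27 | 203 27-41 |
Completion: 200=16  201=5  202=10  203=41  204=27
Turnaround (C−A): 200=16  201=5  202=10  203=41  204=27
Turnaround(203) = completion − arrival = 41 − 0 = 41

41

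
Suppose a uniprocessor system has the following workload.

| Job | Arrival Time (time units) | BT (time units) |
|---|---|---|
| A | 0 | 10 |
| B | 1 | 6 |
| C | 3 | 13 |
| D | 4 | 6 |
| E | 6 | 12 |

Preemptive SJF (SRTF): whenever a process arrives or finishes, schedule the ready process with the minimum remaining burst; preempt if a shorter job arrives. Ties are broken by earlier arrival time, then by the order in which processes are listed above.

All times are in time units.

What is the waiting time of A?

Gantt: | A 0-1 | B 1-7 | D 7-13 | A 13-22 | E 22-34 | C 34-47 |
Completion: A=22  B=7  C=47  D=13  E=34
Waiting(A) = turnaround − burst = 22 − 10 = 12

12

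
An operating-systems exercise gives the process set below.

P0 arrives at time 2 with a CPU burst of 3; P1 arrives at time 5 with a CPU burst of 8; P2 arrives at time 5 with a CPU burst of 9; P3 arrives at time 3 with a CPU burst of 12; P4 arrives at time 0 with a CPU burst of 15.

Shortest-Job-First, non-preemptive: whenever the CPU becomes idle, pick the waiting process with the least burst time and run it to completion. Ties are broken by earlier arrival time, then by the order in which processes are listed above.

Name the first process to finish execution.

Gantt: | P4 0-15 | P0 15-18 | P1 18-26 | P2 26-35 | P3 35-47 |
Completion: P0=18  P1=26  P2=35  P3=47  P4=15
Turnaround (C−A): P0=16  P1=21  P2=30  P3=44  P4=15
Finish order: P4 → P0 → P1 → P2 → P3

P4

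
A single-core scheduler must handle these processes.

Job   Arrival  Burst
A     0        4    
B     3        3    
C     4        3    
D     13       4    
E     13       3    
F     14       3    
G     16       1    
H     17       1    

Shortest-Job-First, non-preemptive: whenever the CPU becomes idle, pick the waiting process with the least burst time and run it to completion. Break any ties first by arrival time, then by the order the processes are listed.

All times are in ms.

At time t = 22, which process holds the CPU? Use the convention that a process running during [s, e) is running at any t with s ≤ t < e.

Gantt: | A 0-4 | B 4-7 | C 7-10 | idle 10-13 | E 13-16 | G 16-17 | H 17-18 | F 18-21 | D 21-25 |
Completion: A=4  B=7  C=10  D=25  E=16  F=21  G=17  H=18
Turnaround (C−A): A=4  B=4  C=6  D=12  E=3  F=7  G=1  H=1

D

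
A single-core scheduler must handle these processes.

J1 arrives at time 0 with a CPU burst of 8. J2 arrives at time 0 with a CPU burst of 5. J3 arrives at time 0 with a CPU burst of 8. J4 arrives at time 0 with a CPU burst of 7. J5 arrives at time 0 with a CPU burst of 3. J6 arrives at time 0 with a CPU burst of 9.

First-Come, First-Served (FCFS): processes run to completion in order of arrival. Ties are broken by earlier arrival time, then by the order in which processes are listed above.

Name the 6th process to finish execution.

J6

Gantt: | J1 0-8 | J2 8-13 | J3 13-21 | J4 21-28 | J5 28-31 | J6 31-40 |
Completion: J1=8  J2=13  J3=21  J4=28  J5=31  J6=40
Turnaround (C−A): J1=8  J2=13  J3=21  J4=28  J5=31  J6=40
Finish order: J1 → J2 → J3 → J4 → J5 → J6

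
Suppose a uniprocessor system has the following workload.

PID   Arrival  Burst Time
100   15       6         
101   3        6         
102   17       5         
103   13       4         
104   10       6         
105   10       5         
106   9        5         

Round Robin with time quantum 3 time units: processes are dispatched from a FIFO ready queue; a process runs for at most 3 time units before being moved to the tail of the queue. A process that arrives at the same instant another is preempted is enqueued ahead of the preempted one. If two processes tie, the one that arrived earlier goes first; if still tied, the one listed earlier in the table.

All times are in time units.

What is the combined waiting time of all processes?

Schedule: | idle 0-3 | 101 3-9 | 106 9-12 | 104 12-15 | 105 15-18 | 106 18-20 | 103 20-23 | 100 23-26 | 104 26-29 | 102 29-32 | 105 32-34 | 103 34-35 | 100 35-38 | 102 38-40 |
Completion: 100=38  101=9  102=40  103=35  104=29  105=34  106=20
Waiting = turnaround − burst: 100=17, 101=0, 102=18, 103=18, 104=13, 105=19, 106=6
Total waiting = 17 + 0 + 18 + 18 + 13 + 19 + 6 = 91

91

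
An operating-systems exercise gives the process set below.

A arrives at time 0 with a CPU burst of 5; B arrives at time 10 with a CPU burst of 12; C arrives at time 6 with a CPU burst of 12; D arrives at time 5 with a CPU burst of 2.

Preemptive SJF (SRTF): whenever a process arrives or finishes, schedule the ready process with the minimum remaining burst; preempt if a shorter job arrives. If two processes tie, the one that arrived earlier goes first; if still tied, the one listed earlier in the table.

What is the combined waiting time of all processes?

Timeline: | A 0-5 | D 5-7 | C 7-19 | B 19-31 |
Completion: A=5  B=31  C=19  D=7
Turnaround (C−A): A=5  B=21  C=13  D=2
Waiting = turnaround − burst: A=0, B=9, C=1, D=0
Total waiting = 0 + 9 + 1 + 0 = 10

10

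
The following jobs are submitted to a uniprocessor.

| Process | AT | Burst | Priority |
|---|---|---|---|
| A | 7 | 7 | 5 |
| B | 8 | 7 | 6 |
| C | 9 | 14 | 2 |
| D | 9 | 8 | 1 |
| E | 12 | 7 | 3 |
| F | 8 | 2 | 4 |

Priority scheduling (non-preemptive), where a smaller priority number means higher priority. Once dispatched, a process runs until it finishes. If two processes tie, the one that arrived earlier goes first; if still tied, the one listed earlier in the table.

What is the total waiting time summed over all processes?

Schedule: | idle 0-7 | A 7-14 | D 14-22 | C 22-36 | E 36-43 | F 43-45 | B 45-52 |
Completion: A=14  B=52  C=36  D=22  E=43  F=45
Waiting = turnaround − burst: A=0, B=37, C=13, D=5, E=24, F=35
Total waiting = 0 + 37 + 13 + 5 + 24 + 35 = 114

114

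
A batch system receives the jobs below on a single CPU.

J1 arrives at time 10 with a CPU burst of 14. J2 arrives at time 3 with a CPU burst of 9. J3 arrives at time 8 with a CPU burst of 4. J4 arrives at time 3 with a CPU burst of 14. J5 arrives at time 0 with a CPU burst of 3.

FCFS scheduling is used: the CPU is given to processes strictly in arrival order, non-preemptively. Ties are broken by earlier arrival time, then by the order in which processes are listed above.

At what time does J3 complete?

Schedule: | J5 0-3 | J2 3-12 | J4 12-26 | J3 26-30 | J1 30-44 |
Completion: J1=44  J2=12  J3=30  J4=26  J5=3
Turnaround (C−A): J1=34  J2=9  J3=22  J4=23  J5=3

30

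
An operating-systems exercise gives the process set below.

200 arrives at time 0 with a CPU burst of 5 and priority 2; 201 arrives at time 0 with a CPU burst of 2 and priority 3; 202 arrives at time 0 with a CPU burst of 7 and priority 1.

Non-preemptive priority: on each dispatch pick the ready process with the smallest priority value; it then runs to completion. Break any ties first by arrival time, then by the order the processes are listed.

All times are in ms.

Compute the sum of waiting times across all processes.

19

Timeline: | 202 0-7 | 200 7-12 | 201 12-14 |
Completion: 200=12  201=14  202=7
Turnaround (C−A): 200=12  201=14  202=7
Waiting = turnaround − burst: 200=7, 201=12, 202=0
Total waiting = 7 + 12 + 0 = 19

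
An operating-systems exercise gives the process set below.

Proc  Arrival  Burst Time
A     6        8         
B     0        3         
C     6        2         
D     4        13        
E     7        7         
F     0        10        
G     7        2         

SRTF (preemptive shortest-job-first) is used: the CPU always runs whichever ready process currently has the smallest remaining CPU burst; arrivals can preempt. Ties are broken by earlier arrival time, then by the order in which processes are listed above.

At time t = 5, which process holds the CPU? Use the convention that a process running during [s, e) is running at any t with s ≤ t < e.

Gantt: | B 0-3 | F 3-6 | C 6-8 | G 8-10 | F 10-17 | E 17-24 | A 24-32 | D 32-45 |
Completion: A=32  B=3  C=8  D=45  E=24  F=17  G=10
Turnaround (C−A): A=26  B=3  C=2  D=41  E=17  F=17  G=3

F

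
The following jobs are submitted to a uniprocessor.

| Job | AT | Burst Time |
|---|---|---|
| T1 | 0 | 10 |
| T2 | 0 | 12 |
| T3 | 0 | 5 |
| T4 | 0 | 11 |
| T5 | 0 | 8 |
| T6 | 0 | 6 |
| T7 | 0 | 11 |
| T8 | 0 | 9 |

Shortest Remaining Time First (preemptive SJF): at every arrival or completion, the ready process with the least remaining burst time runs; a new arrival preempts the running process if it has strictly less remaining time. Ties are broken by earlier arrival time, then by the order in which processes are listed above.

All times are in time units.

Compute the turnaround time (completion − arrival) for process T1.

Gantt: | T3 0-5 | T6 5-11 | T5 11-19 | T8 19-28 | T1 28-38 | T4 38-49 | T7 49-60 | T2 60-72 |
Completion: T1=38  T2=72  T3=5  T4=49  T5=19  T6=11  T7=60  T8=28
Turnaround(T1) = completion − arrival = 38 − 0 = 38

38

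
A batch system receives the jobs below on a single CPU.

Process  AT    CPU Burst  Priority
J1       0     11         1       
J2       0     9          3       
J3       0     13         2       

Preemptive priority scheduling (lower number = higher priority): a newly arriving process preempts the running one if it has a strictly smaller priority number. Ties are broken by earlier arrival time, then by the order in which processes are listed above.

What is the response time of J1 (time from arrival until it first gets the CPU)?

Timeline: | J1 0-11 | J3 11-24 | J2 24-33 |
Completion: J1=11  J2=33  J3=24
Turnaround (C−A): J1=11  J2=33  J3=24
Response(J1) = first start − arrival = 0 − 0 = 0

0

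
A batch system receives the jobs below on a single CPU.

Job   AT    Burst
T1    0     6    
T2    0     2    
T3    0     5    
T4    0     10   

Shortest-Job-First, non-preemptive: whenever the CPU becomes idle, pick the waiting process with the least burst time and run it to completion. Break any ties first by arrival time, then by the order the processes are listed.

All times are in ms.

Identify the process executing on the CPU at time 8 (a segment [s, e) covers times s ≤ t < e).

Schedule: | T2 0-2 | T3 2-7 | T1 7-13 | T4 13-23 |
Completion: T1=13  T2=2  T3=7  T4=23

T1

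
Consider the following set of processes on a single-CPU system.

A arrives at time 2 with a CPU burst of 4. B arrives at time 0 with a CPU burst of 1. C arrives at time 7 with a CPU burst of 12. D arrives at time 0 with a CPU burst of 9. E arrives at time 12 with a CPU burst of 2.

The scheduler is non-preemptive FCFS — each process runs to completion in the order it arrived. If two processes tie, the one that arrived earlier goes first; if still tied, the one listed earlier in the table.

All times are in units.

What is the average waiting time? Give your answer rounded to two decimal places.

6.00

Timeline: | B 0-1 | D 1-10 | A 10-14 | C 14-26 | E 26-28 |
Completion: A=14  B=1  C=26  D=10  E=28
Turnaround (C−A): A=12  B=1  C=19  D=10  E=16
Waiting times: A=8, B=0, C=7, D=1, E=14
Average waiting = (8+0+7+1+14) / 5 = 30/5 = 6.00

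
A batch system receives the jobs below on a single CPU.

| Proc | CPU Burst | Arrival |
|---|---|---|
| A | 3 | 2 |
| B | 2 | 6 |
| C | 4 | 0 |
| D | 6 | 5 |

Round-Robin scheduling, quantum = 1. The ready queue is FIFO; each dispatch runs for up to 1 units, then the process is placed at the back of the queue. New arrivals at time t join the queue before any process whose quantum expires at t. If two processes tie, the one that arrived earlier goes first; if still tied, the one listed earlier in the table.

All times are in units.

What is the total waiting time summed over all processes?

12

Schedule: | C 0-2 | A 2-3 | C 3-4 | A 4-5 | C 5-6 | D 6-7 | A 7-8 | B 8-9 | D 9-10 | B 10-11 | D 11-15 |
Completion: A=8  B=11  C=6  D=15
Turnaround (C−A): A=6  B=5  C=6  D=10
Waiting = turnaround − burst: A=3, B=3, C=2, D=4
Total waiting = 3 + 3 + 2 + 4 = 12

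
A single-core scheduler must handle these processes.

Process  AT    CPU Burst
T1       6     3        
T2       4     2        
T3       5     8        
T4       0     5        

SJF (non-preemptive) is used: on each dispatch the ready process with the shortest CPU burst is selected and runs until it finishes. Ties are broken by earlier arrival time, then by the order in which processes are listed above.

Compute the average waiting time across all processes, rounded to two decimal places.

1.75

Schedule: | T4 0-5 | T2 5-7 | T1 7-10 | T3 10-18 |
Completion: T1=10  T2=7  T3=18  T4=5
Waiting times: T1=1, T2=1, T3=5, T4=0
Average waiting = (1+1+5+0) / 4 = 7/4 = 1.75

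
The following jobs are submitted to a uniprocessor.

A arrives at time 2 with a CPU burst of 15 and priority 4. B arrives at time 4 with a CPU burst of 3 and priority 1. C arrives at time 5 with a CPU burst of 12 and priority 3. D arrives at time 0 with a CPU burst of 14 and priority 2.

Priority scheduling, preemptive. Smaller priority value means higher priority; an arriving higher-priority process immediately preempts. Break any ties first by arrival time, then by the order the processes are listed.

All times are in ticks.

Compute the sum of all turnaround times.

86

Gantt: | D 0-4 | B 4-7 | D 7-17 | C 17-29 | A 29-44 |
Completion: A=44  B=7  C=29  D=17
Turnaround (C−A): A=42  B=3  C=24  D=17
Turnaround = completion − arrival: A=42, B=3, C=24, D=17
Total turnaround = 42 + 3 + 24 + 17 = 86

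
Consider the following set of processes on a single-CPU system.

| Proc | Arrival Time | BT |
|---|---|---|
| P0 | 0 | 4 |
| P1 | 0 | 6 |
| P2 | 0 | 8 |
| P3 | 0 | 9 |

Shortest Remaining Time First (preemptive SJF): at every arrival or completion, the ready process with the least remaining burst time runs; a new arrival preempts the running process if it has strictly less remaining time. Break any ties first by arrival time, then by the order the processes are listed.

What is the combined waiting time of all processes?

Gantt: | P0 0-4 | P1 4-10 | P2 10-18 | P3 18-27 |
Completion: P0=4  P1=10  P2=18  P3=27
Turnaround (C−A): P0=4  P1=10  P2=18  P3=27
Waiting = turnaround − burst: P0=0, P1=4, P2=10, P3=18
Total waiting = 0 + 4 + 10 + 18 = 32

32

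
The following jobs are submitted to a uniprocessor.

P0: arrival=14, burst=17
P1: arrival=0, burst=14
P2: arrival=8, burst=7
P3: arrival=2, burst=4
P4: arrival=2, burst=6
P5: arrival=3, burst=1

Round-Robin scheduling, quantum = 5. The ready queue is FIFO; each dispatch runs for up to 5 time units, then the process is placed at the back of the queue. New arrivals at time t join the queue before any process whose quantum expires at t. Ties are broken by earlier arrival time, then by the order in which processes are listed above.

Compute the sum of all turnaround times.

147

Schedule: | P1 0-5 | P3 5-9 | P4 9-14 | P5 14-15 | P1 15-20 | P2 20-25 | P0 25-30 | P4 30-31 | P1 31-35 | P2 35-37 | P0 37-49 |
Completion: P0=49  P1=35  P2=37  P3=9  P4=31  P5=15
Turnaround (C−A): P0=35  P1=35  P2=29  P3=7  P4=29  P5=12
Turnaround = completion − arrival: P0=35, P1=35, P2=29, P3=7, P4=29, P5=12
Total turnaround = 35 + 35 + 29 + 7 + 29 + 12 = 147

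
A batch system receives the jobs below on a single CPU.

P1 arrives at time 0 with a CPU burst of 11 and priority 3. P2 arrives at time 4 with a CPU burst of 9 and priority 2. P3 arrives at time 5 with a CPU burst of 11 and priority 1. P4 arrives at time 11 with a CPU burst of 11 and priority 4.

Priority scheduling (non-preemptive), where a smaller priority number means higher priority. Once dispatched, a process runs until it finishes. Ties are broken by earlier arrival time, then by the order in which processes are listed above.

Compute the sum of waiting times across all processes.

Gantt: | P1 0-11 | P3 11-22 | P2 22-31 | P4 31-42 |
Completion: P1=11  P2=31  P3=22  P4=42
Turnaround (C−A): P1=11  P2=27  P3=17  P4=31
Waiting = turnaround − burst: P1=0, P2=18, P3=6, P4=20
Total waiting = 0 + 18 + 6 + 20 = 44

44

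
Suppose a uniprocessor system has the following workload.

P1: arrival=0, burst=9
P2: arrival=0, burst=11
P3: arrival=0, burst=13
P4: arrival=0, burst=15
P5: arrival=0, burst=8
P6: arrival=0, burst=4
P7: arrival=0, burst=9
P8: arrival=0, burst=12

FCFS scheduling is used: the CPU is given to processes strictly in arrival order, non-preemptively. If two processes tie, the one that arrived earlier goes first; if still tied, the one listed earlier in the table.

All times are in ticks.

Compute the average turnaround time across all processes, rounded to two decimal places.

Schedule: | P1 0-9 | P2 9-20 | P3 20-33 | P4 33-48 | P5 48-56 | P6 56-60 | P7 60-69 | P8 69-81 |
Completion: P1=9  P2=20  P3=33  P4=48  P5=56  P6=60  P7=69  P8=81
Turnaround times: P1=9, P2=20, P3=33, P4=48, P5=56, P6=60, P7=69, P8=81
Average turnaround = (9+20+33+48+56+60+69+81) / 8 = 376/8 = 47.00

47.00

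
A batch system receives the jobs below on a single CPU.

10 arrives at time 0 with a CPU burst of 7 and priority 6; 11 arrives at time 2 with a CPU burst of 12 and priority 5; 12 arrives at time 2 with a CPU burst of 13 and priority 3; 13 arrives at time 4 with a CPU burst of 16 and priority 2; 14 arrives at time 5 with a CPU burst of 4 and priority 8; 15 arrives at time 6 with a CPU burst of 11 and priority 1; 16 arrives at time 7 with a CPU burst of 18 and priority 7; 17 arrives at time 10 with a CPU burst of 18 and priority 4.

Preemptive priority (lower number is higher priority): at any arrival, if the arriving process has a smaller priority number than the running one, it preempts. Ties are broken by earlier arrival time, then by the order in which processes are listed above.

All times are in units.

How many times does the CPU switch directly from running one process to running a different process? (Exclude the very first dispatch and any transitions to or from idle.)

10

Gantt: | 10 0-2 | 12 2-4 | 13 4-6 | 15 6-17 | 13 17-31 | 12 31-42 | 17 42-60 | 11 60-72 | 10 72-77 | 16 77-95 | 14 95-99 |
Completion: 10=77  11=72  12=42  13=31  14=99  15=17  16=95  17=60
Turnaround (C−A): 10=77  11=70  12=40  13=27  14=94  15=11  16=88  17=50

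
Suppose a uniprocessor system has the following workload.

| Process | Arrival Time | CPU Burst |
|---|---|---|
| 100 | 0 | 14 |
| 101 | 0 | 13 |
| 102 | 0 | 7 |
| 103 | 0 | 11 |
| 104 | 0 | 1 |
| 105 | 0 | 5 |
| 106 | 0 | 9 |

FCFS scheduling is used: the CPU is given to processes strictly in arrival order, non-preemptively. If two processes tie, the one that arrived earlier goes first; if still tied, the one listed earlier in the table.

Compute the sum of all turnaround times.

277

Schedule: | 100 0-14 | 101 14-27 | 102 27-34 | 103 34-45 | 104 45-46 | 105 46-51 | 106 51-60 |
Completion: 100=14  101=27  102=34  103=45  104=46  105=51  106=60
Turnaround (C−A): 100=14  101=27  102=34  103=45  104=46  105=51  106=60
Turnaround = completion − arrival: 100=14, 101=27, 102=34, 103=45, 104=46, 105=51, 106=60
Total turnaround = 14 + 27 + 34 + 45 + 46 + 51 + 60 = 277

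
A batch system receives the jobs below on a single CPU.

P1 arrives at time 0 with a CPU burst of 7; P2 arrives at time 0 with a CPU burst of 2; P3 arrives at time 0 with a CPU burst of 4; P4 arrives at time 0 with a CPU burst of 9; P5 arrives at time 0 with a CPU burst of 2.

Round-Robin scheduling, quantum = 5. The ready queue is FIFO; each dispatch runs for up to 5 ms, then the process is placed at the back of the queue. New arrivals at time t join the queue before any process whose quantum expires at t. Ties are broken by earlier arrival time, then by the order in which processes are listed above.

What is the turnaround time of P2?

Timeline: | P1 0-5 | P2 5-7 | P3 7-11 | P4 11-16 | P5 16-18 | P1 18-20 | P4 20-24 |
Completion: P1=20  P2=7  P3=11  P4=24  P5=18
Turnaround(P2) = completion − arrival = 7 − 0 = 7

7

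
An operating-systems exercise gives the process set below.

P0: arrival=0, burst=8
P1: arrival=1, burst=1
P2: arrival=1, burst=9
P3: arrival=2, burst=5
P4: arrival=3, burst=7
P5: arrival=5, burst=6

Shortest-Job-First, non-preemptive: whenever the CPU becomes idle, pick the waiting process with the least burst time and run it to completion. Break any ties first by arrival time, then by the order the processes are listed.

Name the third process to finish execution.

Timeline: | P0 0-8 | P1 8-9 | P3 9-14 | P5 14-20 | P4 20-27 | P2 27-36 |
Completion: P0=8  P1=9  P2=36  P3=14  P4=27  P5=20
Turnaround (C−A): P0=8  P1=8  P2=35  P3=12  P4=24  P5=15
Finish order: P0 → P1 → P3 → P5 → P4 → P2

P3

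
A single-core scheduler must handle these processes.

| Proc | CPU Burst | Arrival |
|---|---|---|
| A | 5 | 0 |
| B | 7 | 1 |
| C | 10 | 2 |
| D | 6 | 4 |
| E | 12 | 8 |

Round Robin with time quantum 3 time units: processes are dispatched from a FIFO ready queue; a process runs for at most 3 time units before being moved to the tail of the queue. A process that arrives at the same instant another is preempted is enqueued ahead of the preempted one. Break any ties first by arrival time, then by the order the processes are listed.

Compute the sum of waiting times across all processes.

86

Gantt: | A 0-3 | B 3-6 | C 6-9 | A 9-11 | D 11-14 | B 14-17 | E 17-20 | C 20-23 | D 23-26 | B 26-27 | E 27-30 | C 30-33 | E 33-36 | C 36-37 | E 37-40 |
Completion: A=11  B=27  C=37  D=26  E=40
Turnaround (C−A): A=11  B=26  C=35  D=22  E=32
Waiting = turnaround − burst: A=6, B=19, C=25, D=16, E=20
Total waiting = 6 + 19 + 25 + 16 + 20 = 86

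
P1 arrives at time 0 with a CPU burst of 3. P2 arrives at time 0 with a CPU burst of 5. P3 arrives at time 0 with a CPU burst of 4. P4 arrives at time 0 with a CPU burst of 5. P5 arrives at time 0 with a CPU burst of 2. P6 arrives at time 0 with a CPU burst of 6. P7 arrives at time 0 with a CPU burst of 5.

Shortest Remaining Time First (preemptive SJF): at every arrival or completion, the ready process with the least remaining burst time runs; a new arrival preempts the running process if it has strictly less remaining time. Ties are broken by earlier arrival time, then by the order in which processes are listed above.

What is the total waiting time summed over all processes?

73

Timeline: | P5 0-2 | P1 2-5 | P3 5-9 | P2 9-14 | P4 14-19 | P7 19-24 | P6 24-30 |
Completion: P1=5  P2=14  P3=9  P4=19  P5=2  P6=30  P7=24
Turnaround (C−A): P1=5  P2=14  P3=9  P4=19  P5=2  P6=30  P7=24
Waiting = turnaround − burst: P1=2, P2=9, P3=5, P4=14, P5=0, P6=24, P7=19
Total waiting = 2 + 9 + 5 + 14 + 0 + 24 + 19 = 73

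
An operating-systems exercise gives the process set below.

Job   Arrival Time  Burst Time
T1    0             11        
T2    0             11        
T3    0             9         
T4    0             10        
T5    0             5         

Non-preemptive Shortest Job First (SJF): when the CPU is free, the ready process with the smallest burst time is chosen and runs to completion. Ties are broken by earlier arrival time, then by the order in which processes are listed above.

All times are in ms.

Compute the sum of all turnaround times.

124

Schedule: | T5 0-5 | T3 5-14 | T4 14-24 | T1 24-35 | T2 35-46 |
Completion: T1=35  T2=46  T3=14  T4=24  T5=5
Turnaround = completion − arrival: T1=35, T2=46, T3=14, T4=24, T5=5
Total turnaround = 35 + 46 + 14 + 24 + 5 = 124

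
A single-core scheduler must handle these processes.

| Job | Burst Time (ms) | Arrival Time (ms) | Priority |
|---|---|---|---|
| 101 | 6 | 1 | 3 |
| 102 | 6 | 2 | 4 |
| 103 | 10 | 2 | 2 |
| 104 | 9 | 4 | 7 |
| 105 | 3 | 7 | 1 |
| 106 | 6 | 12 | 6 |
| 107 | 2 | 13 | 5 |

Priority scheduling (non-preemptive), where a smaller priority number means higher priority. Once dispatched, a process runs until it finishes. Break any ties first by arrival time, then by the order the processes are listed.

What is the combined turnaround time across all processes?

127

Timeline: | idle 0-1 | 101 1-7 | 105 7-10 | 103 10-20 | 102 20-26 | 107 26-28 | 106 28-34 | 104 34-43 |
Completion: 101=7  102=26  103=20  104=43  105=10  106=34  107=28
Turnaround = completion − arrival: 101=6, 102=24, 103=18, 104=39, 105=3, 106=22, 107=15
Total turnaround = 6 + 24 + 18 + 39 + 3 + 22 + 15 = 127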